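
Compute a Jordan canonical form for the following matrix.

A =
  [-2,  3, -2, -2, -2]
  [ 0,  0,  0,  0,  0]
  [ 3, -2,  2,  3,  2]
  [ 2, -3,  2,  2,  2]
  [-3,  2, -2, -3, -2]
J_2(0) ⊕ J_2(0) ⊕ J_1(0)

The characteristic polynomial is
  det(x·I − A) = x^5

Eigenvalues and multiplicities (the geometric multiplicity of λ is n − rank(A − λI), which equals the number of Jordan blocks for λ):
  λ = 0: algebraic multiplicity = 5, geometric multiplicity = 3

Determining the block sizes for each eigenvalue:
  λ = 0: with am = 5 and gm = 3, the partition is not yet determined (e.g. several partitions of 5 into 3 parts exist). Let N = A − (0)·I. Computing rank(N^1) = 2, rank(N^2) = 0; the number of blocks of size ≥ j is rank(N^{j−1}) − rank(N^j), giving [3, 2]. So we have 2 block(s) of size 2, 1 block(s) of size 1 → block sizes [2, 2, 1]

Assembling the blocks gives a Jordan form
J =
  [0, 1, 0, 0, 0]
  [0, 0, 0, 0, 0]
  [0, 0, 0, 1, 0]
  [0, 0, 0, 0, 0]
  [0, 0, 0, 0, 0]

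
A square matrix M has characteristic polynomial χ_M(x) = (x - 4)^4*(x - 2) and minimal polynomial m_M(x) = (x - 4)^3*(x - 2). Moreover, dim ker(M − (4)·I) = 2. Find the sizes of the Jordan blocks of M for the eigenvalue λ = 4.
Block sizes for λ = 4: [3, 1]

Step 1 — from the characteristic polynomial, algebraic multiplicity of λ = 4 is 4. From dim ker(M − (4)·I) = 2, there are exactly 2 Jordan blocks for λ = 4.
Step 2 — from the minimal polynomial, the factor (x − 4)^3 tells us the largest block for λ = 4 has size 3.
Step 3 — with total size 4, 2 blocks, and largest block 3, the block sizes (in nonincreasing order) are [3, 1].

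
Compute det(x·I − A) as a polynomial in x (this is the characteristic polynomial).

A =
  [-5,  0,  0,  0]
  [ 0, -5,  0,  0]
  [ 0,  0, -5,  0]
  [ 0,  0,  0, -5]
x^4 + 20*x^3 + 150*x^2 + 500*x + 625

Expanding det(x·I − A) (e.g. by cofactor expansion or by noting that A is similar to its Jordan form J, which has the same characteristic polynomial as A) gives
  χ_A(x) = x^4 + 20*x^3 + 150*x^2 + 500*x + 625
which factors as (x + 5)^4. The eigenvalues (with algebraic multiplicities) are λ = -5 with multiplicity 4.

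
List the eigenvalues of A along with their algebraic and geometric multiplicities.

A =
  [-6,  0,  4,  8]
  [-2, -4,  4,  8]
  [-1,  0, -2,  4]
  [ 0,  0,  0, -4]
λ = -4: alg = 4, geom = 3

Step 1 — factor the characteristic polynomial to read off the algebraic multiplicities:
  χ_A(x) = (x + 4)^4

Step 2 — compute geometric multiplicities via the rank-nullity identity g(λ) = n − rank(A − λI):
  rank(A − (-4)·I) = 1, so dim ker(A − (-4)·I) = n − 1 = 3

Summary:
  λ = -4: algebraic multiplicity = 4, geometric multiplicity = 3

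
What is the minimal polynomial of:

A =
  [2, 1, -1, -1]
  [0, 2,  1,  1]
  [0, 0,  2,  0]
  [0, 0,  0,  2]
x^3 - 6*x^2 + 12*x - 8

The characteristic polynomial is χ_A(x) = (x - 2)^4, so the eigenvalues are known. The minimal polynomial is
  m_A(x) = Π_λ (x − λ)^{k_λ}
where k_λ is the size of the *largest* Jordan block for λ (equivalently, the smallest k with (A − λI)^k v = 0 for every generalised eigenvector v of λ).

  λ = 2: largest Jordan block has size 3, contributing (x − 2)^3

So m_A(x) = (x - 2)^3 = x^3 - 6*x^2 + 12*x - 8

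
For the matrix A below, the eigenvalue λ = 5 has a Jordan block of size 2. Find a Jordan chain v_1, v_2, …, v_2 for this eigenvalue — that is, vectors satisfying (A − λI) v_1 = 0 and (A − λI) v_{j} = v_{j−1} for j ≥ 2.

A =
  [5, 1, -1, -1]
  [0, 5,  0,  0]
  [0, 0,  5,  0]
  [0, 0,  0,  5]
A Jordan chain for λ = 5 of length 2:
v_1 = (1, 0, 0, 0)ᵀ
v_2 = (0, 1, 0, 0)ᵀ

Let N = A − (5)·I. We want v_2 with N^2 v_2 = 0 but N^1 v_2 ≠ 0; then v_{j-1} := N · v_j for j = 2, …, 2.

Pick v_2 = (0, 1, 0, 0)ᵀ.
Then v_1 = N · v_2 = (1, 0, 0, 0)ᵀ.

Sanity check: (A − (5)·I) v_1 = (0, 0, 0, 0)ᵀ = 0. ✓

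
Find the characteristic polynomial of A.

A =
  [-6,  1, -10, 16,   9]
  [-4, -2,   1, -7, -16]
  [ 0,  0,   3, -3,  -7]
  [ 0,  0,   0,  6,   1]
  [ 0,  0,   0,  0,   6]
x^5 - 7*x^4 - 32*x^3 + 228*x^2 + 288*x - 1728

Expanding det(x·I − A) (e.g. by cofactor expansion or by noting that A is similar to its Jordan form J, which has the same characteristic polynomial as A) gives
  χ_A(x) = x^5 - 7*x^4 - 32*x^3 + 228*x^2 + 288*x - 1728
which factors as (x - 6)^2*(x - 3)*(x + 4)^2. The eigenvalues (with algebraic multiplicities) are λ = -4 with multiplicity 2, λ = 3 with multiplicity 1, λ = 6 with multiplicity 2.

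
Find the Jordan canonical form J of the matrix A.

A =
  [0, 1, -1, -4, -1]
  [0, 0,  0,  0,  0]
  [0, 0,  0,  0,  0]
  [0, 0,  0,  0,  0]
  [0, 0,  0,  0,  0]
J_2(0) ⊕ J_1(0) ⊕ J_1(0) ⊕ J_1(0)

The characteristic polynomial is
  det(x·I − A) = x^5

Eigenvalues and multiplicities (the geometric multiplicity of λ is n − rank(A − λI), which equals the number of Jordan blocks for λ):
  λ = 0: algebraic multiplicity = 5, geometric multiplicity = 4

Determining the block sizes for each eigenvalue:
  λ = 0: 4 blocks summing to 5 forces exactly one block of size 2 and the rest size 1 → block sizes [2, 1, 1, 1]

Assembling the blocks gives a Jordan form
J =
  [0, 1, 0, 0, 0]
  [0, 0, 0, 0, 0]
  [0, 0, 0, 0, 0]
  [0, 0, 0, 0, 0]
  [0, 0, 0, 0, 0]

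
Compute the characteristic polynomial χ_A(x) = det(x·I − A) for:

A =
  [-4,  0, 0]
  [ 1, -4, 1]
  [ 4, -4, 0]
x^3 + 8*x^2 + 20*x + 16

Expanding det(x·I − A) (e.g. by cofactor expansion or by noting that A is similar to its Jordan form J, which has the same characteristic polynomial as A) gives
  χ_A(x) = x^3 + 8*x^2 + 20*x + 16
which factors as (x + 2)^2*(x + 4). The eigenvalues (with algebraic multiplicities) are λ = -4 with multiplicity 1, λ = -2 with multiplicity 2.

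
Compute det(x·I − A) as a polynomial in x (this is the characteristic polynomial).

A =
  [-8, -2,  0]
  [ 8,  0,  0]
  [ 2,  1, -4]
x^3 + 12*x^2 + 48*x + 64

Expanding det(x·I − A) (e.g. by cofactor expansion or by noting that A is similar to its Jordan form J, which has the same characteristic polynomial as A) gives
  χ_A(x) = x^3 + 12*x^2 + 48*x + 64
which factors as (x + 4)^3. The eigenvalues (with algebraic multiplicities) are λ = -4 with multiplicity 3.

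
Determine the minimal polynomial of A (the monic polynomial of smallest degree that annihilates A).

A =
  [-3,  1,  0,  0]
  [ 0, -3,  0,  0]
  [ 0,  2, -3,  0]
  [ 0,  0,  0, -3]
x^2 + 6*x + 9

The characteristic polynomial is χ_A(x) = (x + 3)^4, so the eigenvalues are known. The minimal polynomial is
  m_A(x) = Π_λ (x − λ)^{k_λ}
where k_λ is the size of the *largest* Jordan block for λ (equivalently, the smallest k with (A − λI)^k v = 0 for every generalised eigenvector v of λ).

  λ = -3: largest Jordan block has size 2, contributing (x + 3)^2

So m_A(x) = (x + 3)^2 = x^2 + 6*x + 9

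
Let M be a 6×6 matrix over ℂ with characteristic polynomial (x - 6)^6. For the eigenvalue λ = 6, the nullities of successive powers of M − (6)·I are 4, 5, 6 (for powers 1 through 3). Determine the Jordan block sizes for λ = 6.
Block sizes for λ = 6: [3, 1, 1, 1]

From the dimensions of kernels of powers, the number of Jordan blocks of size at least j is d_j − d_{j−1} where d_j = dim ker(N^j) (with d_0 = 0). Computing the differences gives [4, 1, 1].
The number of blocks of size exactly k is (#blocks of size ≥ k) − (#blocks of size ≥ k + 1), so the partition is: 3 block(s) of size 1, 1 block(s) of size 3.
In nonincreasing order the block sizes are [3, 1, 1, 1].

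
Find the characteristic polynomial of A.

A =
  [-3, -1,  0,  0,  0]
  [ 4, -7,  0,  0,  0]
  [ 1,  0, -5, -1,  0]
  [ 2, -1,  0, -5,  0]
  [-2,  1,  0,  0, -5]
x^5 + 25*x^4 + 250*x^3 + 1250*x^2 + 3125*x + 3125

Expanding det(x·I − A) (e.g. by cofactor expansion or by noting that A is similar to its Jordan form J, which has the same characteristic polynomial as A) gives
  χ_A(x) = x^5 + 25*x^4 + 250*x^3 + 1250*x^2 + 3125*x + 3125
which factors as (x + 5)^5. The eigenvalues (with algebraic multiplicities) are λ = -5 with multiplicity 5.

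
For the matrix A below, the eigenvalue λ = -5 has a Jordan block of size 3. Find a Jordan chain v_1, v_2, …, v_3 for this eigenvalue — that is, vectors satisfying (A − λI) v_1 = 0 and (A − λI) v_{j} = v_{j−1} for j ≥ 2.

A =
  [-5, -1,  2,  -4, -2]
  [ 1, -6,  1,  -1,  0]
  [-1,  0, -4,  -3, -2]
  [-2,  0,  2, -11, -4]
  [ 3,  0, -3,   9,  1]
A Jordan chain for λ = -5 of length 3:
v_1 = (-1, 0, -1, -2, 3)ᵀ
v_2 = (0, 1, -1, -2, 3)ᵀ
v_3 = (1, 0, 0, 0, 0)ᵀ

Let N = A − (-5)·I. We want v_3 with N^3 v_3 = 0 but N^2 v_3 ≠ 0; then v_{j-1} := N · v_j for j = 3, …, 2.

Pick v_3 = (1, 0, 0, 0, 0)ᵀ.
Then v_2 = N · v_3 = (0, 1, -1, -2, 3)ᵀ.
Then v_1 = N · v_2 = (-1, 0, -1, -2, 3)ᵀ.

Sanity check: (A − (-5)·I) v_1 = (0, 0, 0, 0, 0)ᵀ = 0. ✓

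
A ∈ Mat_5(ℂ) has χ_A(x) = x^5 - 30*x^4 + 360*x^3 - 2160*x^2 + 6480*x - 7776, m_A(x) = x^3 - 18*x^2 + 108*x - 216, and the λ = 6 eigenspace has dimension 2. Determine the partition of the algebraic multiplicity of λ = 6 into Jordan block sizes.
Block sizes for λ = 6: [3, 2]

Step 1 — from the characteristic polynomial, algebraic multiplicity of λ = 6 is 5. From dim ker(A − (6)·I) = 2, there are exactly 2 Jordan blocks for λ = 6.
Step 2 — from the minimal polynomial, the factor (x − 6)^3 tells us the largest block for λ = 6 has size 3.
Step 3 — with total size 5, 2 blocks, and largest block 3, the block sizes (in nonincreasing order) are [3, 2].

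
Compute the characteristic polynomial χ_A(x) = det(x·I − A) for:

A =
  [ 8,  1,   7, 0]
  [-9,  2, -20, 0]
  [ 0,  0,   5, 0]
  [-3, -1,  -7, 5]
x^4 - 20*x^3 + 150*x^2 - 500*x + 625

Expanding det(x·I − A) (e.g. by cofactor expansion or by noting that A is similar to its Jordan form J, which has the same characteristic polynomial as A) gives
  χ_A(x) = x^4 - 20*x^3 + 150*x^2 - 500*x + 625
which factors as (x - 5)^4. The eigenvalues (with algebraic multiplicities) are λ = 5 with multiplicity 4.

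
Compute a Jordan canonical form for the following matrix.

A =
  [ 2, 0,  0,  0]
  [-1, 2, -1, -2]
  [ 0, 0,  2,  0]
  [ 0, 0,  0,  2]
J_2(2) ⊕ J_1(2) ⊕ J_1(2)

The characteristic polynomial is
  det(x·I − A) = x^4 - 8*x^3 + 24*x^2 - 32*x + 16 = (x - 2)^4

Eigenvalues and multiplicities (the geometric multiplicity of λ is n − rank(A − λI), which equals the number of Jordan blocks for λ):
  λ = 2: algebraic multiplicity = 4, geometric multiplicity = 3

Determining the block sizes for each eigenvalue:
  λ = 2: 3 blocks summing to 4 forces exactly one block of size 2 and the rest size 1 → block sizes [2, 1, 1]

Assembling the blocks gives a Jordan form
J =
  [2, 1, 0, 0]
  [0, 2, 0, 0]
  [0, 0, 2, 0]
  [0, 0, 0, 2]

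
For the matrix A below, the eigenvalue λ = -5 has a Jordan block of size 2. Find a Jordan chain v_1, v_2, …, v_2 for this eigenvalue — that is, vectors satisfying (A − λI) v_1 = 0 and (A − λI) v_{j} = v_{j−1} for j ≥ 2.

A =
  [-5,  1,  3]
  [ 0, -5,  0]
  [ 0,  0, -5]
A Jordan chain for λ = -5 of length 2:
v_1 = (1, 0, 0)ᵀ
v_2 = (0, 1, 0)ᵀ

Let N = A − (-5)·I. We want v_2 with N^2 v_2 = 0 but N^1 v_2 ≠ 0; then v_{j-1} := N · v_j for j = 2, …, 2.

Pick v_2 = (0, 1, 0)ᵀ.
Then v_1 = N · v_2 = (1, 0, 0)ᵀ.

Sanity check: (A − (-5)·I) v_1 = (0, 0, 0)ᵀ = 0. ✓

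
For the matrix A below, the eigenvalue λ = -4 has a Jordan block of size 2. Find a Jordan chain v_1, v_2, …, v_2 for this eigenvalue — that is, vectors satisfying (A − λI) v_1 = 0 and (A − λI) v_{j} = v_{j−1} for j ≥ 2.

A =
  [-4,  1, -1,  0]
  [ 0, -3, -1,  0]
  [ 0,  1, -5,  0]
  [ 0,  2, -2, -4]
A Jordan chain for λ = -4 of length 2:
v_1 = (1, 1, 1, 2)ᵀ
v_2 = (0, 1, 0, 0)ᵀ

Let N = A − (-4)·I. We want v_2 with N^2 v_2 = 0 but N^1 v_2 ≠ 0; then v_{j-1} := N · v_j for j = 2, …, 2.

Pick v_2 = (0, 1, 0, 0)ᵀ.
Then v_1 = N · v_2 = (1, 1, 1, 2)ᵀ.

Sanity check: (A − (-4)·I) v_1 = (0, 0, 0, 0)ᵀ = 0. ✓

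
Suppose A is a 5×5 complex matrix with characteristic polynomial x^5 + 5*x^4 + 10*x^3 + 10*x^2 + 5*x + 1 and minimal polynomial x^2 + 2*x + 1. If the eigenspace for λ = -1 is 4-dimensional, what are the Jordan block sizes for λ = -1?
Block sizes for λ = -1: [2, 1, 1, 1]

Step 1 — from the characteristic polynomial, algebraic multiplicity of λ = -1 is 5. From dim ker(A − (-1)·I) = 4, there are exactly 4 Jordan blocks for λ = -1.
Step 2 — from the minimal polynomial, the factor (x + 1)^2 tells us the largest block for λ = -1 has size 2.
Step 3 — with total size 5, 4 blocks, and largest block 2, the block sizes (in nonincreasing order) are [2, 1, 1, 1].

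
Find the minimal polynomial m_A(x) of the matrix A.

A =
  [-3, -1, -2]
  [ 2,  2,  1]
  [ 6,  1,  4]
x^3 - 3*x^2 + 3*x - 1

The characteristic polynomial is χ_A(x) = (x - 1)^3, so the eigenvalues are known. The minimal polynomial is
  m_A(x) = Π_λ (x − λ)^{k_λ}
where k_λ is the size of the *largest* Jordan block for λ (equivalently, the smallest k with (A − λI)^k v = 0 for every generalised eigenvector v of λ).

  λ = 1: largest Jordan block has size 3, contributing (x − 1)^3

So m_A(x) = (x - 1)^3 = x^3 - 3*x^2 + 3*x - 1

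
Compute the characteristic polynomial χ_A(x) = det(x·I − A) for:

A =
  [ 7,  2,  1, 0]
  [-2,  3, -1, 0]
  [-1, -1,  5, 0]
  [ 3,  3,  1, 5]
x^4 - 20*x^3 + 150*x^2 - 500*x + 625

Expanding det(x·I − A) (e.g. by cofactor expansion or by noting that A is similar to its Jordan form J, which has the same characteristic polynomial as A) gives
  χ_A(x) = x^4 - 20*x^3 + 150*x^2 - 500*x + 625
which factors as (x - 5)^4. The eigenvalues (with algebraic multiplicities) are λ = 5 with multiplicity 4.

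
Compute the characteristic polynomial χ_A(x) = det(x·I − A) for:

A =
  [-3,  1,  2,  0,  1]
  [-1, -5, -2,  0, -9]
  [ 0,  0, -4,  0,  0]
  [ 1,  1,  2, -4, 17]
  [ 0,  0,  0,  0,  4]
x^5 + 12*x^4 + 32*x^3 - 128*x^2 - 768*x - 1024

Expanding det(x·I − A) (e.g. by cofactor expansion or by noting that A is similar to its Jordan form J, which has the same characteristic polynomial as A) gives
  χ_A(x) = x^5 + 12*x^4 + 32*x^3 - 128*x^2 - 768*x - 1024
which factors as (x - 4)*(x + 4)^4. The eigenvalues (with algebraic multiplicities) are λ = -4 with multiplicity 4, λ = 4 with multiplicity 1.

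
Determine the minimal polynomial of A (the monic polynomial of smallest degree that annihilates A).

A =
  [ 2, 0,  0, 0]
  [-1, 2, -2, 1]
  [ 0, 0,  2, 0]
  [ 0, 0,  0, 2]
x^2 - 4*x + 4

The characteristic polynomial is χ_A(x) = (x - 2)^4, so the eigenvalues are known. The minimal polynomial is
  m_A(x) = Π_λ (x − λ)^{k_λ}
where k_λ is the size of the *largest* Jordan block for λ (equivalently, the smallest k with (A − λI)^k v = 0 for every generalised eigenvector v of λ).

  λ = 2: largest Jordan block has size 2, contributing (x − 2)^2

So m_A(x) = (x - 2)^2 = x^2 - 4*x + 4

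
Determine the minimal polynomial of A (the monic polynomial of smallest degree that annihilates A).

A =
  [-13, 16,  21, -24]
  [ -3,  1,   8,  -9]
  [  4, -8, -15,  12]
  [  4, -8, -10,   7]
x^3 + 15*x^2 + 75*x + 125

The characteristic polynomial is χ_A(x) = (x + 5)^4, so the eigenvalues are known. The minimal polynomial is
  m_A(x) = Π_λ (x − λ)^{k_λ}
where k_λ is the size of the *largest* Jordan block for λ (equivalently, the smallest k with (A − λI)^k v = 0 for every generalised eigenvector v of λ).

  λ = -5: largest Jordan block has size 3, contributing (x + 5)^3

So m_A(x) = (x + 5)^3 = x^3 + 15*x^2 + 75*x + 125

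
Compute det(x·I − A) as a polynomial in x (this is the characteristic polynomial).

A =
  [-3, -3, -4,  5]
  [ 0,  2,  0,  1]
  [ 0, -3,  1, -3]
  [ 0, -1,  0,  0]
x^4 - 6*x^2 + 8*x - 3

Expanding det(x·I − A) (e.g. by cofactor expansion or by noting that A is similar to its Jordan form J, which has the same characteristic polynomial as A) gives
  χ_A(x) = x^4 - 6*x^2 + 8*x - 3
which factors as (x - 1)^3*(x + 3). The eigenvalues (with algebraic multiplicities) are λ = -3 with multiplicity 1, λ = 1 with multiplicity 3.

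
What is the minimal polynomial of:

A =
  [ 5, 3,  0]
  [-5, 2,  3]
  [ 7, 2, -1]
x^3 - 6*x^2 + 12*x - 8

The characteristic polynomial is χ_A(x) = (x - 2)^3, so the eigenvalues are known. The minimal polynomial is
  m_A(x) = Π_λ (x − λ)^{k_λ}
where k_λ is the size of the *largest* Jordan block for λ (equivalently, the smallest k with (A − λI)^k v = 0 for every generalised eigenvector v of λ).

  λ = 2: largest Jordan block has size 3, contributing (x − 2)^3

So m_A(x) = (x - 2)^3 = x^3 - 6*x^2 + 12*x - 8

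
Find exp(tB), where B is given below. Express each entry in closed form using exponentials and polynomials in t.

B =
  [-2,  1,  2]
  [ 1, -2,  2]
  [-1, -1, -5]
e^{tB} =
  [t*exp(-3*t) + exp(-3*t), t*exp(-3*t), 2*t*exp(-3*t)]
  [t*exp(-3*t), t*exp(-3*t) + exp(-3*t), 2*t*exp(-3*t)]
  [-t*exp(-3*t), -t*exp(-3*t), -2*t*exp(-3*t) + exp(-3*t)]

Strategy: write B = P · J · P⁻¹ where J is a Jordan canonical form, so e^{tB} = P · e^{tJ} · P⁻¹, and e^{tJ} can be computed block-by-block.

B has Jordan form
J =
  [-3,  1,  0]
  [ 0, -3,  0]
  [ 0,  0, -3]
(up to reordering of blocks).

Per-block formulas:
  For a 1×1 block at λ = -3: exp(t · [-3]) = [e^(-3t)].
  For a 2×2 Jordan block J_2(-3): exp(t · J_2(-3)) = e^(-3t)·(I + t·N), where N is the 2×2 nilpotent shift.

After assembling e^{tJ} and conjugating by P, we get:

e^{tB} =
  [t*exp(-3*t) + exp(-3*t), t*exp(-3*t), 2*t*exp(-3*t)]
  [t*exp(-3*t), t*exp(-3*t) + exp(-3*t), 2*t*exp(-3*t)]
  [-t*exp(-3*t), -t*exp(-3*t), -2*t*exp(-3*t) + exp(-3*t)]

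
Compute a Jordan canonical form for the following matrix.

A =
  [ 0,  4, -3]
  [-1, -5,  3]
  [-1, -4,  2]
J_2(-1) ⊕ J_1(-1)

The characteristic polynomial is
  det(x·I − A) = x^3 + 3*x^2 + 3*x + 1 = (x + 1)^3

Eigenvalues and multiplicities (the geometric multiplicity of λ is n − rank(A − λI), which equals the number of Jordan blocks for λ):
  λ = -1: algebraic multiplicity = 3, geometric multiplicity = 2

Determining the block sizes for each eigenvalue:
  λ = -1: 2 blocks summing to 3 forces exactly one block of size 2 and the rest size 1 → block sizes [2, 1]

Assembling the blocks gives a Jordan form
J =
  [-1,  1,  0]
  [ 0, -1,  0]
  [ 0,  0, -1]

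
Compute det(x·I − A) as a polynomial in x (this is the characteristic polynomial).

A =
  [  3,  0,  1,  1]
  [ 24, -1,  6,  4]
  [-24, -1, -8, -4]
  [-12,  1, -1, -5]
x^4 + 11*x^3 + 45*x^2 + 81*x + 54

Expanding det(x·I − A) (e.g. by cofactor expansion or by noting that A is similar to its Jordan form J, which has the same characteristic polynomial as A) gives
  χ_A(x) = x^4 + 11*x^3 + 45*x^2 + 81*x + 54
which factors as (x + 2)*(x + 3)^3. The eigenvalues (with algebraic multiplicities) are λ = -3 with multiplicity 3, λ = -2 with multiplicity 1.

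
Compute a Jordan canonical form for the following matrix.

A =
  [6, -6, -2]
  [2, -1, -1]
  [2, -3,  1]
J_2(2) ⊕ J_1(2)

The characteristic polynomial is
  det(x·I − A) = x^3 - 6*x^2 + 12*x - 8 = (x - 2)^3

Eigenvalues and multiplicities (the geometric multiplicity of λ is n − rank(A − λI), which equals the number of Jordan blocks for λ):
  λ = 2: algebraic multiplicity = 3, geometric multiplicity = 2

Determining the block sizes for each eigenvalue:
  λ = 2: 2 blocks summing to 3 forces exactly one block of size 2 and the rest size 1 → block sizes [2, 1]

Assembling the blocks gives a Jordan form
J =
  [2, 1, 0]
  [0, 2, 0]
  [0, 0, 2]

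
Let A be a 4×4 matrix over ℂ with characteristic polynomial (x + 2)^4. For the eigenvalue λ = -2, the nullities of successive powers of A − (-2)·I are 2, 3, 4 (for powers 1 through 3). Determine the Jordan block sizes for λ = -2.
Block sizes for λ = -2: [3, 1]

From the dimensions of kernels of powers, the number of Jordan blocks of size at least j is d_j − d_{j−1} where d_j = dim ker(N^j) (with d_0 = 0). Computing the differences gives [2, 1, 1].
The number of blocks of size exactly k is (#blocks of size ≥ k) − (#blocks of size ≥ k + 1), so the partition is: 1 block(s) of size 1, 1 block(s) of size 3.
In nonincreasing order the block sizes are [3, 1].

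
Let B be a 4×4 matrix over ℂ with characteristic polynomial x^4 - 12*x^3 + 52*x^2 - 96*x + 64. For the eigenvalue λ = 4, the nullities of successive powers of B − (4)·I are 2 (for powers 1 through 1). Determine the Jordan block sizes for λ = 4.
Block sizes for λ = 4: [1, 1]

From the dimensions of kernels of powers, the number of Jordan blocks of size at least j is d_j − d_{j−1} where d_j = dim ker(N^j) (with d_0 = 0). Computing the differences gives [2].
The number of blocks of size exactly k is (#blocks of size ≥ k) − (#blocks of size ≥ k + 1), so the partition is: 2 block(s) of size 1.
In nonincreasing order the block sizes are [1, 1].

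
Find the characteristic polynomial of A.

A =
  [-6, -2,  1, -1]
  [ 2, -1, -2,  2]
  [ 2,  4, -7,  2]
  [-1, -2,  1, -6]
x^4 + 20*x^3 + 150*x^2 + 500*x + 625

Expanding det(x·I − A) (e.g. by cofactor expansion or by noting that A is similar to its Jordan form J, which has the same characteristic polynomial as A) gives
  χ_A(x) = x^4 + 20*x^3 + 150*x^2 + 500*x + 625
which factors as (x + 5)^4. The eigenvalues (with algebraic multiplicities) are λ = -5 with multiplicity 4.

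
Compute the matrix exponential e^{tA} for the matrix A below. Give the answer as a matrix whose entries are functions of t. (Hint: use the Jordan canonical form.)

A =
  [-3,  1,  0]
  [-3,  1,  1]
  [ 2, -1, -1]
e^{tA} =
  [t^2*exp(-t)/2 - 2*t*exp(-t) + exp(-t), t*exp(-t), t^2*exp(-t)/2]
  [t^2*exp(-t) - 3*t*exp(-t), 2*t*exp(-t) + exp(-t), t^2*exp(-t) + t*exp(-t)]
  [-t^2*exp(-t)/2 + 2*t*exp(-t), -t*exp(-t), -t^2*exp(-t)/2 + exp(-t)]

Strategy: write A = P · J · P⁻¹ where J is a Jordan canonical form, so e^{tA} = P · e^{tJ} · P⁻¹, and e^{tJ} can be computed block-by-block.

A has Jordan form
J =
  [-1,  1,  0]
  [ 0, -1,  1]
  [ 0,  0, -1]
(up to reordering of blocks).

Per-block formulas:
  For a 3×3 Jordan block J_3(-1): exp(t · J_3(-1)) = e^(-1t)·(I + t·N + (t^2/2)·N^2), where N is the 3×3 nilpotent shift.

After assembling e^{tJ} and conjugating by P, we get:

e^{tA} =
  [t^2*exp(-t)/2 - 2*t*exp(-t) + exp(-t), t*exp(-t), t^2*exp(-t)/2]
  [t^2*exp(-t) - 3*t*exp(-t), 2*t*exp(-t) + exp(-t), t^2*exp(-t) + t*exp(-t)]
  [-t^2*exp(-t)/2 + 2*t*exp(-t), -t*exp(-t), -t^2*exp(-t)/2 + exp(-t)]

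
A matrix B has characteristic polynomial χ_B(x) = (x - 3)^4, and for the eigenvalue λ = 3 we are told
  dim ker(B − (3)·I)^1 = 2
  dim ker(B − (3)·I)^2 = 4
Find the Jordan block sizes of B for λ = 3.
Block sizes for λ = 3: [2, 2]

From the dimensions of kernels of powers, the number of Jordan blocks of size at least j is d_j − d_{j−1} where d_j = dim ker(N^j) (with d_0 = 0). Computing the differences gives [2, 2].
The number of blocks of size exactly k is (#blocks of size ≥ k) − (#blocks of size ≥ k + 1), so the partition is: 2 block(s) of size 2.
In nonincreasing order the block sizes are [2, 2].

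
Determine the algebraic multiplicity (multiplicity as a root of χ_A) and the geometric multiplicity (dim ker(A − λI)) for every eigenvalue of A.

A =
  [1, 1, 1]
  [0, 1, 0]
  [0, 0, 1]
λ = 1: alg = 3, geom = 2

Step 1 — factor the characteristic polynomial to read off the algebraic multiplicities:
  χ_A(x) = (x - 1)^3

Step 2 — compute geometric multiplicities via the rank-nullity identity g(λ) = n − rank(A − λI):
  rank(A − (1)·I) = 1, so dim ker(A − (1)·I) = n − 1 = 2

Summary:
  λ = 1: algebraic multiplicity = 3, geometric multiplicity = 2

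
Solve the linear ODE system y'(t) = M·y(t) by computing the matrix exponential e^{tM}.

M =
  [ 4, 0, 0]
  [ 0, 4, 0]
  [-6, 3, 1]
e^{tM} =
  [exp(4*t), 0, 0]
  [0, exp(4*t), 0]
  [-2*exp(4*t) + 2*exp(t), exp(4*t) - exp(t), exp(t)]

Strategy: write M = P · J · P⁻¹ where J is a Jordan canonical form, so e^{tM} = P · e^{tJ} · P⁻¹, and e^{tJ} can be computed block-by-block.

M has Jordan form
J =
  [1, 0, 0]
  [0, 4, 0]
  [0, 0, 4]
(up to reordering of blocks).

Per-block formulas:
  For a 1×1 block at λ = 1: exp(t · [1]) = [e^(1t)].
  For a 1×1 block at λ = 4: exp(t · [4]) = [e^(4t)].

After assembling e^{tJ} and conjugating by P, we get:

e^{tM} =
  [exp(4*t), 0, 0]
  [0, exp(4*t), 0]
  [-2*exp(4*t) + 2*exp(t), exp(4*t) - exp(t), exp(t)]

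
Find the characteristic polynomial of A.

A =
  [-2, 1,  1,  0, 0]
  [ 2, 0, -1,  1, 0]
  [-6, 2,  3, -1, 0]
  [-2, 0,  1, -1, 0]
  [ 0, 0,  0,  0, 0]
x^5

Expanding det(x·I − A) (e.g. by cofactor expansion or by noting that A is similar to its Jordan form J, which has the same characteristic polynomial as A) gives
  χ_A(x) = x^5
which factors as x^5. The eigenvalues (with algebraic multiplicities) are λ = 0 with multiplicity 5.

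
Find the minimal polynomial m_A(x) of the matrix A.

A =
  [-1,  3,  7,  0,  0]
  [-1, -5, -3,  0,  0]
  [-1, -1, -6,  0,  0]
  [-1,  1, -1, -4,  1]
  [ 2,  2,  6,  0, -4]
x^3 + 12*x^2 + 48*x + 64

The characteristic polynomial is χ_A(x) = (x + 4)^5, so the eigenvalues are known. The minimal polynomial is
  m_A(x) = Π_λ (x − λ)^{k_λ}
where k_λ is the size of the *largest* Jordan block for λ (equivalently, the smallest k with (A − λI)^k v = 0 for every generalised eigenvector v of λ).

  λ = -4: largest Jordan block has size 3, contributing (x + 4)^3

So m_A(x) = (x + 4)^3 = x^3 + 12*x^2 + 48*x + 64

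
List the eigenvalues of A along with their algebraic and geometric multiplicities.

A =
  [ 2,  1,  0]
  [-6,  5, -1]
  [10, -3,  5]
λ = 4: alg = 3, geom = 1

Step 1 — factor the characteristic polynomial to read off the algebraic multiplicities:
  χ_A(x) = (x - 4)^3

Step 2 — compute geometric multiplicities via the rank-nullity identity g(λ) = n − rank(A − λI):
  rank(A − (4)·I) = 2, so dim ker(A − (4)·I) = n − 2 = 1

Summary:
  λ = 4: algebraic multiplicity = 3, geometric multiplicity = 1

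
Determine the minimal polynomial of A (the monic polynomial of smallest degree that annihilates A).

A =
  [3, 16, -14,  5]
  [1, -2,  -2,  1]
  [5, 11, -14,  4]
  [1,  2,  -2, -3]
x^2 + 8*x + 16

The characteristic polynomial is χ_A(x) = (x + 4)^4, so the eigenvalues are known. The minimal polynomial is
  m_A(x) = Π_λ (x − λ)^{k_λ}
where k_λ is the size of the *largest* Jordan block for λ (equivalently, the smallest k with (A − λI)^k v = 0 for every generalised eigenvector v of λ).

  λ = -4: largest Jordan block has size 2, contributing (x + 4)^2

So m_A(x) = (x + 4)^2 = x^2 + 8*x + 16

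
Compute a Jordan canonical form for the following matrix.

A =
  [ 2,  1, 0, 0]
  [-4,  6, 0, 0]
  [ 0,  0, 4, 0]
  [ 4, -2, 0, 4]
J_2(4) ⊕ J_1(4) ⊕ J_1(4)

The characteristic polynomial is
  det(x·I − A) = x^4 - 16*x^3 + 96*x^2 - 256*x + 256 = (x - 4)^4

Eigenvalues and multiplicities (the geometric multiplicity of λ is n − rank(A − λI), which equals the number of Jordan blocks for λ):
  λ = 4: algebraic multiplicity = 4, geometric multiplicity = 3

Determining the block sizes for each eigenvalue:
  λ = 4: 3 blocks summing to 4 forces exactly one block of size 2 and the rest size 1 → block sizes [2, 1, 1]

Assembling the blocks gives a Jordan form
J =
  [4, 1, 0, 0]
  [0, 4, 0, 0]
  [0, 0, 4, 0]
  [0, 0, 0, 4]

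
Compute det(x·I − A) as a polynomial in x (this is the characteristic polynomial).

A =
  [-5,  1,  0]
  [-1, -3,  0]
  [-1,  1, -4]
x^3 + 12*x^2 + 48*x + 64

Expanding det(x·I − A) (e.g. by cofactor expansion or by noting that A is similar to its Jordan form J, which has the same characteristic polynomial as A) gives
  χ_A(x) = x^3 + 12*x^2 + 48*x + 64
which factors as (x + 4)^3. The eigenvalues (with algebraic multiplicities) are λ = -4 with multiplicity 3.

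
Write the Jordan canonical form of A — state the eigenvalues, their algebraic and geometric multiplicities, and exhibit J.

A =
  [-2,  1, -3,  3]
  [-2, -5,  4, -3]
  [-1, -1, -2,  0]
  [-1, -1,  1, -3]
J_3(-3) ⊕ J_1(-3)

The characteristic polynomial is
  det(x·I − A) = x^4 + 12*x^3 + 54*x^2 + 108*x + 81 = (x + 3)^4

Eigenvalues and multiplicities (the geometric multiplicity of λ is n − rank(A − λI), which equals the number of Jordan blocks for λ):
  λ = -3: algebraic multiplicity = 4, geometric multiplicity = 2

Determining the block sizes for each eigenvalue:
  λ = -3: with am = 4 and gm = 2, the partition is not yet determined (e.g. several partitions of 4 into 2 parts exist). Let N = A − (-3)·I. Computing rank(N^1) = 2, rank(N^2) = 1, rank(N^3) = 0; the number of blocks of size ≥ j is rank(N^{j−1}) − rank(N^j), giving [2, 1, 1]. So we have 1 block(s) of size 3, 1 block(s) of size 1 → block sizes [3, 1]

Assembling the blocks gives a Jordan form
J =
  [-3,  1,  0,  0]
  [ 0, -3,  1,  0]
  [ 0,  0, -3,  0]
  [ 0,  0,  0, -3]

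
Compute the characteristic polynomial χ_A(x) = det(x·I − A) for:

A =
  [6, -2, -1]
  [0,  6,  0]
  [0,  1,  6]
x^3 - 18*x^2 + 108*x - 216

Expanding det(x·I − A) (e.g. by cofactor expansion or by noting that A is similar to its Jordan form J, which has the same characteristic polynomial as A) gives
  χ_A(x) = x^3 - 18*x^2 + 108*x - 216
which factors as (x - 6)^3. The eigenvalues (with algebraic multiplicities) are λ = 6 with multiplicity 3.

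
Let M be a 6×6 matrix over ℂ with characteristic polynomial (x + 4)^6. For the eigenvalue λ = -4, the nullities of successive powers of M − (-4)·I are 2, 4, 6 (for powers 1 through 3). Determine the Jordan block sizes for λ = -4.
Block sizes for λ = -4: [3, 3]

From the dimensions of kernels of powers, the number of Jordan blocks of size at least j is d_j − d_{j−1} where d_j = dim ker(N^j) (with d_0 = 0). Computing the differences gives [2, 2, 2].
The number of blocks of size exactly k is (#blocks of size ≥ k) − (#blocks of size ≥ k + 1), so the partition is: 2 block(s) of size 3.
In nonincreasing order the block sizes are [3, 3].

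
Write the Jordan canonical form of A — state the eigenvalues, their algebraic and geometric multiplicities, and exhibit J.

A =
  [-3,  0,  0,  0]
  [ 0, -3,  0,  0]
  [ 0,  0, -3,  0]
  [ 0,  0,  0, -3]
J_1(-3) ⊕ J_1(-3) ⊕ J_1(-3) ⊕ J_1(-3)

The characteristic polynomial is
  det(x·I − A) = x^4 + 12*x^3 + 54*x^2 + 108*x + 81 = (x + 3)^4

Eigenvalues and multiplicities (the geometric multiplicity of λ is n − rank(A − λI), which equals the number of Jordan blocks for λ):
  λ = -3: algebraic multiplicity = 4, geometric multiplicity = 4

Determining the block sizes for each eigenvalue:
  λ = -3: gm = am = 4, so every block has size 1 → block sizes [1, 1, 1, 1]

Assembling the blocks gives a Jordan form
J =
  [-3,  0,  0,  0]
  [ 0, -3,  0,  0]
  [ 0,  0, -3,  0]
  [ 0,  0,  0, -3]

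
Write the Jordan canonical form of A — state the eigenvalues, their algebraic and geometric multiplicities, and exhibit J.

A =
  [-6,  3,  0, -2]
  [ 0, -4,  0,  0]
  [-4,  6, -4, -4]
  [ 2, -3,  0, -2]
J_2(-4) ⊕ J_1(-4) ⊕ J_1(-4)

The characteristic polynomial is
  det(x·I − A) = x^4 + 16*x^3 + 96*x^2 + 256*x + 256 = (x + 4)^4

Eigenvalues and multiplicities (the geometric multiplicity of λ is n − rank(A − λI), which equals the number of Jordan blocks for λ):
  λ = -4: algebraic multiplicity = 4, geometric multiplicity = 3

Determining the block sizes for each eigenvalue:
  λ = -4: 3 blocks summing to 4 forces exactly one block of size 2 and the rest size 1 → block sizes [2, 1, 1]

Assembling the blocks gives a Jordan form
J =
  [-4,  1,  0,  0]
  [ 0, -4,  0,  0]
  [ 0,  0, -4,  0]
  [ 0,  0,  0, -4]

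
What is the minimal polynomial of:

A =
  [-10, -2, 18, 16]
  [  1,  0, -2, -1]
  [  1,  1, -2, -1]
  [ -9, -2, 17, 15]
x^4 - 3*x^3 - 15*x^2 - 17*x - 6

The characteristic polynomial is χ_A(x) = (x - 6)*(x + 1)^3, so the eigenvalues are known. The minimal polynomial is
  m_A(x) = Π_λ (x − λ)^{k_λ}
where k_λ is the size of the *largest* Jordan block for λ (equivalently, the smallest k with (A − λI)^k v = 0 for every generalised eigenvector v of λ).

  λ = -1: largest Jordan block has size 3, contributing (x + 1)^3
  λ = 6: largest Jordan block has size 1, contributing (x − 6)

So m_A(x) = (x - 6)*(x + 1)^3 = x^4 - 3*x^3 - 15*x^2 - 17*x - 6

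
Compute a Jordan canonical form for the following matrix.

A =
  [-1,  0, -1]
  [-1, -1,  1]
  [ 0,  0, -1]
J_3(-1)

The characteristic polynomial is
  det(x·I − A) = x^3 + 3*x^2 + 3*x + 1 = (x + 1)^3

Eigenvalues and multiplicities (the geometric multiplicity of λ is n − rank(A − λI), which equals the number of Jordan blocks for λ):
  λ = -1: algebraic multiplicity = 3, geometric multiplicity = 1

Determining the block sizes for each eigenvalue:
  λ = -1: one block (gm = 1), so the single block has size am = 3 → block sizes [3]

Assembling the blocks gives a Jordan form
J =
  [-1,  1,  0]
  [ 0, -1,  1]
  [ 0,  0, -1]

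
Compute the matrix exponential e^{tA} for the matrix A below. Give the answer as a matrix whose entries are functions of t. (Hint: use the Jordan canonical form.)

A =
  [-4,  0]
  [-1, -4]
e^{tA} =
  [exp(-4*t), 0]
  [-t*exp(-4*t), exp(-4*t)]

Strategy: write A = P · J · P⁻¹ where J is a Jordan canonical form, so e^{tA} = P · e^{tJ} · P⁻¹, and e^{tJ} can be computed block-by-block.

A has Jordan form
J =
  [-4,  1]
  [ 0, -4]
(up to reordering of blocks).

Per-block formulas:
  For a 2×2 Jordan block J_2(-4): exp(t · J_2(-4)) = e^(-4t)·(I + t·N), where N is the 2×2 nilpotent shift.

After assembling e^{tJ} and conjugating by P, we get:

e^{tA} =
  [exp(-4*t), 0]
  [-t*exp(-4*t), exp(-4*t)]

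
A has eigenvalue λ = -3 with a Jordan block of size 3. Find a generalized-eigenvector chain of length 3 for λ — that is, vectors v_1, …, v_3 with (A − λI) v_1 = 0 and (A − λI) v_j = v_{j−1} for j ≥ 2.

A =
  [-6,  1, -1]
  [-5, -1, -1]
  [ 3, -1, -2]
A Jordan chain for λ = -3 of length 3:
v_1 = (1, 2, -1)ᵀ
v_2 = (-3, -5, 3)ᵀ
v_3 = (1, 0, 0)ᵀ

Let N = A − (-3)·I. We want v_3 with N^3 v_3 = 0 but N^2 v_3 ≠ 0; then v_{j-1} := N · v_j for j = 3, …, 2.

Pick v_3 = (1, 0, 0)ᵀ.
Then v_2 = N · v_3 = (-3, -5, 3)ᵀ.
Then v_1 = N · v_2 = (1, 2, -1)ᵀ.

Sanity check: (A − (-3)·I) v_1 = (0, 0, 0)ᵀ = 0. ✓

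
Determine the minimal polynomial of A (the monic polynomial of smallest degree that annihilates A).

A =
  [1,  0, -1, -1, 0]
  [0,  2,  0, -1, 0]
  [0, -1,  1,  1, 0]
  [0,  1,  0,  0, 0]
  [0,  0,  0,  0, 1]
x^2 - 2*x + 1

The characteristic polynomial is χ_A(x) = (x - 1)^5, so the eigenvalues are known. The minimal polynomial is
  m_A(x) = Π_λ (x − λ)^{k_λ}
where k_λ is the size of the *largest* Jordan block for λ (equivalently, the smallest k with (A − λI)^k v = 0 for every generalised eigenvector v of λ).

  λ = 1: largest Jordan block has size 2, contributing (x − 1)^2

So m_A(x) = (x - 1)^2 = x^2 - 2*x + 1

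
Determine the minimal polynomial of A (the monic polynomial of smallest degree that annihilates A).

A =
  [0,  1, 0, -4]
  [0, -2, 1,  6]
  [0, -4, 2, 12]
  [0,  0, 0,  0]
x^3

The characteristic polynomial is χ_A(x) = x^4, so the eigenvalues are known. The minimal polynomial is
  m_A(x) = Π_λ (x − λ)^{k_λ}
where k_λ is the size of the *largest* Jordan block for λ (equivalently, the smallest k with (A − λI)^k v = 0 for every generalised eigenvector v of λ).

  λ = 0: largest Jordan block has size 3, contributing (x − 0)^3

So m_A(x) = x^3 = x^3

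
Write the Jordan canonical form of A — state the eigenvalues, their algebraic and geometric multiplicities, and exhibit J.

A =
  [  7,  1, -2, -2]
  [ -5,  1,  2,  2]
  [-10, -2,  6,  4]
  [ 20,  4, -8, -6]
J_2(2) ⊕ J_1(2) ⊕ J_1(2)

The characteristic polynomial is
  det(x·I − A) = x^4 - 8*x^3 + 24*x^2 - 32*x + 16 = (x - 2)^4

Eigenvalues and multiplicities (the geometric multiplicity of λ is n − rank(A − λI), which equals the number of Jordan blocks for λ):
  λ = 2: algebraic multiplicity = 4, geometric multiplicity = 3

Determining the block sizes for each eigenvalue:
  λ = 2: 3 blocks summing to 4 forces exactly one block of size 2 and the rest size 1 → block sizes [2, 1, 1]

Assembling the blocks gives a Jordan form
J =
  [2, 1, 0, 0]
  [0, 2, 0, 0]
  [0, 0, 2, 0]
  [0, 0, 0, 2]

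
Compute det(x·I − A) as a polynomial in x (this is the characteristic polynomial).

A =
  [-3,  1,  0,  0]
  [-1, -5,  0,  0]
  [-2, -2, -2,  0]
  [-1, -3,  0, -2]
x^4 + 12*x^3 + 52*x^2 + 96*x + 64

Expanding det(x·I − A) (e.g. by cofactor expansion or by noting that A is similar to its Jordan form J, which has the same characteristic polynomial as A) gives
  χ_A(x) = x^4 + 12*x^3 + 52*x^2 + 96*x + 64
which factors as (x + 2)^2*(x + 4)^2. The eigenvalues (with algebraic multiplicities) are λ = -4 with multiplicity 2, λ = -2 with multiplicity 2.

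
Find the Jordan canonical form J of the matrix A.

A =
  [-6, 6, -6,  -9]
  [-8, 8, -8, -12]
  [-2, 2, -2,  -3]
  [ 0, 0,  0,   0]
J_2(0) ⊕ J_1(0) ⊕ J_1(0)

The characteristic polynomial is
  det(x·I − A) = x^4

Eigenvalues and multiplicities (the geometric multiplicity of λ is n − rank(A − λI), which equals the number of Jordan blocks for λ):
  λ = 0: algebraic multiplicity = 4, geometric multiplicity = 3

Determining the block sizes for each eigenvalue:
  λ = 0: 3 blocks summing to 4 forces exactly one block of size 2 and the rest size 1 → block sizes [2, 1, 1]

Assembling the blocks gives a Jordan form
J =
  [0, 1, 0, 0]
  [0, 0, 0, 0]
  [0, 0, 0, 0]
  [0, 0, 0, 0]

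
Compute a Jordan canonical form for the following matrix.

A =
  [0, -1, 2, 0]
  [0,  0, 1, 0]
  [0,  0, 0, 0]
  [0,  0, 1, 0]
J_3(0) ⊕ J_1(0)

The characteristic polynomial is
  det(x·I − A) = x^4

Eigenvalues and multiplicities (the geometric multiplicity of λ is n − rank(A − λI), which equals the number of Jordan blocks for λ):
  λ = 0: algebraic multiplicity = 4, geometric multiplicity = 2

Determining the block sizes for each eigenvalue:
  λ = 0: with am = 4 and gm = 2, the partition is not yet determined (e.g. several partitions of 4 into 2 parts exist). Let N = A − (0)·I. Computing rank(N^1) = 2, rank(N^2) = 1, rank(N^3) = 0; the number of blocks of size ≥ j is rank(N^{j−1}) − rank(N^j), giving [2, 1, 1]. So we have 1 block(s) of size 3, 1 block(s) of size 1 → block sizes [3, 1]

Assembling the blocks gives a Jordan form
J =
  [0, 1, 0, 0]
  [0, 0, 1, 0]
  [0, 0, 0, 0]
  [0, 0, 0, 0]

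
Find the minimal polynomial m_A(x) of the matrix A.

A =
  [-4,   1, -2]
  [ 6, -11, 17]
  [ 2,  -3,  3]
x^3 + 12*x^2 + 48*x + 64

The characteristic polynomial is χ_A(x) = (x + 4)^3, so the eigenvalues are known. The minimal polynomial is
  m_A(x) = Π_λ (x − λ)^{k_λ}
where k_λ is the size of the *largest* Jordan block for λ (equivalently, the smallest k with (A − λI)^k v = 0 for every generalised eigenvector v of λ).

  λ = -4: largest Jordan block has size 3, contributing (x + 4)^3

So m_A(x) = (x + 4)^3 = x^3 + 12*x^2 + 48*x + 64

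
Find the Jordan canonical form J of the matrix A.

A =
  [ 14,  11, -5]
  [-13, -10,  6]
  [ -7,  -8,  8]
J_3(4)

The characteristic polynomial is
  det(x·I − A) = x^3 - 12*x^2 + 48*x - 64 = (x - 4)^3

Eigenvalues and multiplicities (the geometric multiplicity of λ is n − rank(A − λI), which equals the number of Jordan blocks for λ):
  λ = 4: algebraic multiplicity = 3, geometric multiplicity = 1

Determining the block sizes for each eigenvalue:
  λ = 4: one block (gm = 1), so the single block has size am = 3 → block sizes [3]

Assembling the blocks gives a Jordan form
J =
  [4, 1, 0]
  [0, 4, 1]
  [0, 0, 4]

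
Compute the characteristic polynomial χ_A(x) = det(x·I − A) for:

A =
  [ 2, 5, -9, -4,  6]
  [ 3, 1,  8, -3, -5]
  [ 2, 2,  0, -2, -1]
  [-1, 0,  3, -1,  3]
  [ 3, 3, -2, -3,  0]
x^5 - 2*x^4 - 8*x^3 + 16*x^2 + 16*x - 32

Expanding det(x·I − A) (e.g. by cofactor expansion or by noting that A is similar to its Jordan form J, which has the same characteristic polynomial as A) gives
  χ_A(x) = x^5 - 2*x^4 - 8*x^3 + 16*x^2 + 16*x - 32
which factors as (x - 2)^3*(x + 2)^2. The eigenvalues (with algebraic multiplicities) are λ = -2 with multiplicity 2, λ = 2 with multiplicity 3.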